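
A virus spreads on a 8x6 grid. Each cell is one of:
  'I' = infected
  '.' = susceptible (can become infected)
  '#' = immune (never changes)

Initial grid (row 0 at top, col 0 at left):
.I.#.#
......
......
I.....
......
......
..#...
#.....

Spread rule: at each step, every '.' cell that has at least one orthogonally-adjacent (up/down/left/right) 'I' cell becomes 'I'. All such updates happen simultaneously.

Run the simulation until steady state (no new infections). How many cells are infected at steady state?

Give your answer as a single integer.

Answer: 44

Derivation:
Step 0 (initial): 2 infected
Step 1: +6 new -> 8 infected
Step 2: +6 new -> 14 infected
Step 3: +6 new -> 20 infected
Step 4: +6 new -> 26 infected
Step 5: +7 new -> 33 infected
Step 6: +5 new -> 38 infected
Step 7: +3 new -> 41 infected
Step 8: +2 new -> 43 infected
Step 9: +1 new -> 44 infected
Step 10: +0 new -> 44 infected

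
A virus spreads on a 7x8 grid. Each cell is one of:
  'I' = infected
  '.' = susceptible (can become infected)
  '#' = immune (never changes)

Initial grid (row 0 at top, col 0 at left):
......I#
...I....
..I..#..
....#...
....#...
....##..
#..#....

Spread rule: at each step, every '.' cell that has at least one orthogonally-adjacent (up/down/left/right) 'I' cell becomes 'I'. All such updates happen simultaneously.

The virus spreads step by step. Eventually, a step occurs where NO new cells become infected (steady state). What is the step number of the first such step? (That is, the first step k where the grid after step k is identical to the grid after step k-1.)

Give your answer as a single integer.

Answer: 9

Derivation:
Step 0 (initial): 3 infected
Step 1: +8 new -> 11 infected
Step 2: +11 new -> 22 infected
Step 3: +8 new -> 30 infected
Step 4: +8 new -> 38 infected
Step 5: +5 new -> 43 infected
Step 6: +2 new -> 45 infected
Step 7: +2 new -> 47 infected
Step 8: +1 new -> 48 infected
Step 9: +0 new -> 48 infected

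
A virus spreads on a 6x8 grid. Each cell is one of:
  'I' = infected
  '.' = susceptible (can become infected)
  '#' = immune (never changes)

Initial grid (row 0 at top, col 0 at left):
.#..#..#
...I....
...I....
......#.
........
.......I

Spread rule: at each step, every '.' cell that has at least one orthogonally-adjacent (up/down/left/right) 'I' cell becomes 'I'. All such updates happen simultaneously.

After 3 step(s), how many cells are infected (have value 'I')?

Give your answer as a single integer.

Step 0 (initial): 3 infected
Step 1: +8 new -> 11 infected
Step 2: +11 new -> 22 infected
Step 3: +13 new -> 35 infected

Answer: 35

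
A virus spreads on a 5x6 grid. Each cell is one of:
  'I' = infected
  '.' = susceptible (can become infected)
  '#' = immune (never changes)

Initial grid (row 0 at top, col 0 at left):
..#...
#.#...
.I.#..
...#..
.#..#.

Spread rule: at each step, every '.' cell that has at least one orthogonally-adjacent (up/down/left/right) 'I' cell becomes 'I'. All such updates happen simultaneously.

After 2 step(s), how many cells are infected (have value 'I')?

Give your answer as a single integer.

Answer: 8

Derivation:
Step 0 (initial): 1 infected
Step 1: +4 new -> 5 infected
Step 2: +3 new -> 8 infected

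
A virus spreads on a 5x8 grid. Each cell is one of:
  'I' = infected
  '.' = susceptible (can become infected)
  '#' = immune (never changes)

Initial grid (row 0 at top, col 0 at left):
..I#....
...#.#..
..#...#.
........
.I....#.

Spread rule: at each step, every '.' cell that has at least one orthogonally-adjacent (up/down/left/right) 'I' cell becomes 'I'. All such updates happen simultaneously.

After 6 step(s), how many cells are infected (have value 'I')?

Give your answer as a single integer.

Step 0 (initial): 2 infected
Step 1: +5 new -> 7 infected
Step 2: +6 new -> 13 infected
Step 3: +4 new -> 17 infected
Step 4: +3 new -> 20 infected
Step 5: +2 new -> 22 infected
Step 6: +3 new -> 25 infected

Answer: 25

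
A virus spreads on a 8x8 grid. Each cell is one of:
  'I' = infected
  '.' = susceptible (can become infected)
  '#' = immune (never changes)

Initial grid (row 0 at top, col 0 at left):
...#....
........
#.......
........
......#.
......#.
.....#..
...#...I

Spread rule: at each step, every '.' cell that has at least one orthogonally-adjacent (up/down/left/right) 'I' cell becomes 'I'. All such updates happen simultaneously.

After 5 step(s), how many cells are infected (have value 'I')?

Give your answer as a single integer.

Step 0 (initial): 1 infected
Step 1: +2 new -> 3 infected
Step 2: +3 new -> 6 infected
Step 3: +2 new -> 8 infected
Step 4: +2 new -> 10 infected
Step 5: +4 new -> 14 infected

Answer: 14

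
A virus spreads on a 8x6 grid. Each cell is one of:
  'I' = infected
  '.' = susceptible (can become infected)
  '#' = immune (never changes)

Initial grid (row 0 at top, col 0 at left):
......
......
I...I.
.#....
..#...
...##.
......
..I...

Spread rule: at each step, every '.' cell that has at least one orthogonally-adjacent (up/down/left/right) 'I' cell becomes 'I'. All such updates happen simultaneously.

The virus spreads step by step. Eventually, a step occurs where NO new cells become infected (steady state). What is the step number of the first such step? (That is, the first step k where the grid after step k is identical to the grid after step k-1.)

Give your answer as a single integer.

Step 0 (initial): 3 infected
Step 1: +10 new -> 13 infected
Step 2: +15 new -> 28 infected
Step 3: +13 new -> 41 infected
Step 4: +3 new -> 44 infected
Step 5: +0 new -> 44 infected

Answer: 5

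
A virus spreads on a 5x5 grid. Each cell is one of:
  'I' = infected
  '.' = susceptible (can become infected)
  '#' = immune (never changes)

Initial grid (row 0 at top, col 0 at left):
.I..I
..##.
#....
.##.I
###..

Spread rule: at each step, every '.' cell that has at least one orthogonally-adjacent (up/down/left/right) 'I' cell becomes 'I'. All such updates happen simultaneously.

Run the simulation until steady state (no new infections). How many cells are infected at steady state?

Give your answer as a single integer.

Step 0 (initial): 3 infected
Step 1: +8 new -> 11 infected
Step 2: +4 new -> 15 infected
Step 3: +1 new -> 16 infected
Step 4: +0 new -> 16 infected

Answer: 16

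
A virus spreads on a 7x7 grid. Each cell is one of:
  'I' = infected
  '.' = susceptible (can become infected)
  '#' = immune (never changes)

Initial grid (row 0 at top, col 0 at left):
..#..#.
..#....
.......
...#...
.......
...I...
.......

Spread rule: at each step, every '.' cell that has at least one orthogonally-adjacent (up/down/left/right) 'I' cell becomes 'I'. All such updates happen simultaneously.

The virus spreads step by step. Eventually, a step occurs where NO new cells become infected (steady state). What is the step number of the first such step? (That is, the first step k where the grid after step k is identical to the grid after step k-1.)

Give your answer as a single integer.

Step 0 (initial): 1 infected
Step 1: +4 new -> 5 infected
Step 2: +6 new -> 11 infected
Step 3: +8 new -> 19 infected
Step 4: +8 new -> 27 infected
Step 5: +6 new -> 33 infected
Step 6: +6 new -> 39 infected
Step 7: +4 new -> 43 infected
Step 8: +2 new -> 45 infected
Step 9: +0 new -> 45 infected

Answer: 9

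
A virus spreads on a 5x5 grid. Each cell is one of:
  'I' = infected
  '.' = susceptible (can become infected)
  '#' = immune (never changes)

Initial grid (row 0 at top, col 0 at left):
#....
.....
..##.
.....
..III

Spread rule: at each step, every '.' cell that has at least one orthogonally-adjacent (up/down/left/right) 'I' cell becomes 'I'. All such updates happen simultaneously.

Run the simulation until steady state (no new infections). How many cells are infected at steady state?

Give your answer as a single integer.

Step 0 (initial): 3 infected
Step 1: +4 new -> 7 infected
Step 2: +3 new -> 10 infected
Step 3: +3 new -> 13 infected
Step 4: +4 new -> 17 infected
Step 5: +4 new -> 21 infected
Step 6: +1 new -> 22 infected
Step 7: +0 new -> 22 infected

Answer: 22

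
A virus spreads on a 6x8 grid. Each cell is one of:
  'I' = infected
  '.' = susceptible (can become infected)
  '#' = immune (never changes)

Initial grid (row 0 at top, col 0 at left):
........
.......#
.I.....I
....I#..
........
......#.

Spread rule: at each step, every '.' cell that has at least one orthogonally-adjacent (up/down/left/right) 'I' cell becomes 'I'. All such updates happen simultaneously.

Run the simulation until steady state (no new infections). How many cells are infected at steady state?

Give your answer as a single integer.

Step 0 (initial): 3 infected
Step 1: +9 new -> 12 infected
Step 2: +15 new -> 27 infected
Step 3: +13 new -> 40 infected
Step 4: +5 new -> 45 infected
Step 5: +0 new -> 45 infected

Answer: 45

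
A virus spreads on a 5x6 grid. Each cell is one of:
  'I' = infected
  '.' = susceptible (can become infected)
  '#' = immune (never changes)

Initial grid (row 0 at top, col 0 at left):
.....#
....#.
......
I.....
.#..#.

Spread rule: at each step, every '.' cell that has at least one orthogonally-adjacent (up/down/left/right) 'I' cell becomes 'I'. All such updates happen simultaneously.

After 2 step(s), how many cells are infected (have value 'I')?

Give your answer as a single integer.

Answer: 7

Derivation:
Step 0 (initial): 1 infected
Step 1: +3 new -> 4 infected
Step 2: +3 new -> 7 infected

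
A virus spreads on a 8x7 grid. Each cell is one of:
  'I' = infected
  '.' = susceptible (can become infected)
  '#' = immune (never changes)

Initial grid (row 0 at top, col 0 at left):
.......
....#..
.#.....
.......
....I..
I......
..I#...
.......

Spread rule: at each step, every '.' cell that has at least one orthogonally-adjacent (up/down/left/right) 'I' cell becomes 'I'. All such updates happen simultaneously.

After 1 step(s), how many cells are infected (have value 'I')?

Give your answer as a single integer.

Answer: 13

Derivation:
Step 0 (initial): 3 infected
Step 1: +10 new -> 13 infected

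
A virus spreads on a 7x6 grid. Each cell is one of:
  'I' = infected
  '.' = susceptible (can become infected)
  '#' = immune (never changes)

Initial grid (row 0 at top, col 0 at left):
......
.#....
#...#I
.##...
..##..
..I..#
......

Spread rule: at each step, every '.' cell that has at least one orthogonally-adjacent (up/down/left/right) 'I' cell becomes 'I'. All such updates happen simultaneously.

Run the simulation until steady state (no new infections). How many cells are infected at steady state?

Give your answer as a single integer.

Step 0 (initial): 2 infected
Step 1: +5 new -> 7 infected
Step 2: +9 new -> 16 infected
Step 3: +7 new -> 23 infected
Step 4: +5 new -> 28 infected
Step 5: +2 new -> 30 infected
Step 6: +2 new -> 32 infected
Step 7: +1 new -> 33 infected
Step 8: +1 new -> 34 infected
Step 9: +0 new -> 34 infected

Answer: 34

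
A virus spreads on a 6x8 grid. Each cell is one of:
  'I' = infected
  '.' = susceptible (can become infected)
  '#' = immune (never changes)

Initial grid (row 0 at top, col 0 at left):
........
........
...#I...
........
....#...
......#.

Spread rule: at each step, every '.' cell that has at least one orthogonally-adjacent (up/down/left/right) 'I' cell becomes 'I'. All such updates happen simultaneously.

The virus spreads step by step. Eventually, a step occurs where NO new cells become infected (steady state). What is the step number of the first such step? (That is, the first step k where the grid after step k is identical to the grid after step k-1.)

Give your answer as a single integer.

Step 0 (initial): 1 infected
Step 1: +3 new -> 4 infected
Step 2: +6 new -> 10 infected
Step 3: +9 new -> 19 infected
Step 4: +11 new -> 30 infected
Step 5: +9 new -> 39 infected
Step 6: +5 new -> 44 infected
Step 7: +1 new -> 45 infected
Step 8: +0 new -> 45 infected

Answer: 8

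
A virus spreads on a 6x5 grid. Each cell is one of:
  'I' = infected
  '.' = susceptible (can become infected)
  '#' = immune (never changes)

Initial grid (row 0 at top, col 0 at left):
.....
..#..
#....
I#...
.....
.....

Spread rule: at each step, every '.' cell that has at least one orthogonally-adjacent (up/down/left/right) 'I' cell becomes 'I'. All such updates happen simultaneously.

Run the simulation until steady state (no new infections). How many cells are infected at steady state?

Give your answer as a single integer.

Answer: 27

Derivation:
Step 0 (initial): 1 infected
Step 1: +1 new -> 2 infected
Step 2: +2 new -> 4 infected
Step 3: +2 new -> 6 infected
Step 4: +3 new -> 9 infected
Step 5: +4 new -> 13 infected
Step 6: +4 new -> 17 infected
Step 7: +3 new -> 20 infected
Step 8: +4 new -> 24 infected
Step 9: +3 new -> 27 infected
Step 10: +0 new -> 27 infected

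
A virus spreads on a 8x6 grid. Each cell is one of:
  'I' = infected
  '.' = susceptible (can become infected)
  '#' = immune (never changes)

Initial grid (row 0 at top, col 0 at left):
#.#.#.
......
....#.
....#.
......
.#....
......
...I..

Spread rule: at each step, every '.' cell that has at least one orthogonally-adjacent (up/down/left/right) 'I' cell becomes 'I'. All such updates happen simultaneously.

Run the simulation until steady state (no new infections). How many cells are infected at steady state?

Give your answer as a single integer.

Answer: 42

Derivation:
Step 0 (initial): 1 infected
Step 1: +3 new -> 4 infected
Step 2: +5 new -> 9 infected
Step 3: +6 new -> 15 infected
Step 4: +5 new -> 20 infected
Step 5: +5 new -> 25 infected
Step 6: +5 new -> 30 infected
Step 7: +6 new -> 36 infected
Step 8: +3 new -> 39 infected
Step 9: +3 new -> 42 infected
Step 10: +0 new -> 42 infected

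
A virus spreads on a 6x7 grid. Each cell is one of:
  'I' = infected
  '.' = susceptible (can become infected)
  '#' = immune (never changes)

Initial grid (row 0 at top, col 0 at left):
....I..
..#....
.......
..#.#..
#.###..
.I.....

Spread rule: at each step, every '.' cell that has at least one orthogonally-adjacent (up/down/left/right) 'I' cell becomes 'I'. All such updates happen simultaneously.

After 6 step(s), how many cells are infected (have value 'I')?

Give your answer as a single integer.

Answer: 35

Derivation:
Step 0 (initial): 2 infected
Step 1: +6 new -> 8 infected
Step 2: +7 new -> 15 infected
Step 3: +7 new -> 22 infected
Step 4: +8 new -> 30 infected
Step 5: +4 new -> 34 infected
Step 6: +1 new -> 35 infected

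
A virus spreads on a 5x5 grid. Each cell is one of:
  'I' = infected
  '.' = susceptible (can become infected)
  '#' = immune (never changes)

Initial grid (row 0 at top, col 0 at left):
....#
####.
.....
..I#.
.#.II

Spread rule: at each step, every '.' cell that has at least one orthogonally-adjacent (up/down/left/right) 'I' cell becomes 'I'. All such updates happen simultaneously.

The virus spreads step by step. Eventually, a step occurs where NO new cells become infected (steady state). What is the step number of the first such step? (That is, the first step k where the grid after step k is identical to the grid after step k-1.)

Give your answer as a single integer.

Answer: 4

Derivation:
Step 0 (initial): 3 infected
Step 1: +4 new -> 7 infected
Step 2: +4 new -> 11 infected
Step 3: +3 new -> 14 infected
Step 4: +0 new -> 14 infected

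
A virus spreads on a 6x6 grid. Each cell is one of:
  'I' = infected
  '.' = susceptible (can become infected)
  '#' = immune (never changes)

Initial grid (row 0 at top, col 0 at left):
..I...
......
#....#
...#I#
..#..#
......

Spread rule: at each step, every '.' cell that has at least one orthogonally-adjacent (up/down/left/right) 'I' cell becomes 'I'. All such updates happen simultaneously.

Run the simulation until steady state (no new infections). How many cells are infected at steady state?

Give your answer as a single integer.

Answer: 30

Derivation:
Step 0 (initial): 2 infected
Step 1: +5 new -> 7 infected
Step 2: +9 new -> 16 infected
Step 3: +7 new -> 23 infected
Step 4: +2 new -> 25 infected
Step 5: +3 new -> 28 infected
Step 6: +2 new -> 30 infected
Step 7: +0 new -> 30 infected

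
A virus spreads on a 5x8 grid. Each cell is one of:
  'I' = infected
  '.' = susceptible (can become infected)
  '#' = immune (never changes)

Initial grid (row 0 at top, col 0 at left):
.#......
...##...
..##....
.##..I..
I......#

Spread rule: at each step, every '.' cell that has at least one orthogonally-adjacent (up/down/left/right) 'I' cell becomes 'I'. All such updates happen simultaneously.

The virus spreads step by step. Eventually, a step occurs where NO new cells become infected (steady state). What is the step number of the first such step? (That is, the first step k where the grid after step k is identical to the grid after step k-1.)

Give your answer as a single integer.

Step 0 (initial): 2 infected
Step 1: +6 new -> 8 infected
Step 2: +9 new -> 17 infected
Step 3: +6 new -> 23 infected
Step 4: +5 new -> 28 infected
Step 5: +3 new -> 31 infected
Step 6: +1 new -> 32 infected
Step 7: +0 new -> 32 infected

Answer: 7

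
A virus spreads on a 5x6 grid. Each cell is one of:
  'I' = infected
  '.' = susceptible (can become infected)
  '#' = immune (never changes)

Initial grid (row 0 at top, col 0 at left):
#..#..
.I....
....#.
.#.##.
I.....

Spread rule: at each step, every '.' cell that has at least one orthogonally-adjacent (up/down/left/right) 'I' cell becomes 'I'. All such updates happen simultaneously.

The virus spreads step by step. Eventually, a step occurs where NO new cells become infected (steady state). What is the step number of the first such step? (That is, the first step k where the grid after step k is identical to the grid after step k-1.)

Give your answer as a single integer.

Answer: 7

Derivation:
Step 0 (initial): 2 infected
Step 1: +6 new -> 8 infected
Step 2: +5 new -> 13 infected
Step 3: +4 new -> 17 infected
Step 4: +3 new -> 20 infected
Step 5: +3 new -> 23 infected
Step 6: +1 new -> 24 infected
Step 7: +0 new -> 24 infected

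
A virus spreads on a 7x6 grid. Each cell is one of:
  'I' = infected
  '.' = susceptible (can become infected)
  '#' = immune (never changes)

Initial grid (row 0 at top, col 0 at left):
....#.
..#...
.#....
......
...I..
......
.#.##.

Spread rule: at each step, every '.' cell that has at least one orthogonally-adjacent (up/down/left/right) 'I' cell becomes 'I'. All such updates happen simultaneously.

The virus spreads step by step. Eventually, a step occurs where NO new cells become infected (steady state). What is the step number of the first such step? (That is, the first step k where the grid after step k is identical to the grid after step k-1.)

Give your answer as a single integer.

Answer: 8

Derivation:
Step 0 (initial): 1 infected
Step 1: +4 new -> 5 infected
Step 2: +7 new -> 12 infected
Step 3: +9 new -> 21 infected
Step 4: +6 new -> 27 infected
Step 5: +4 new -> 31 infected
Step 6: +3 new -> 34 infected
Step 7: +2 new -> 36 infected
Step 8: +0 new -> 36 infected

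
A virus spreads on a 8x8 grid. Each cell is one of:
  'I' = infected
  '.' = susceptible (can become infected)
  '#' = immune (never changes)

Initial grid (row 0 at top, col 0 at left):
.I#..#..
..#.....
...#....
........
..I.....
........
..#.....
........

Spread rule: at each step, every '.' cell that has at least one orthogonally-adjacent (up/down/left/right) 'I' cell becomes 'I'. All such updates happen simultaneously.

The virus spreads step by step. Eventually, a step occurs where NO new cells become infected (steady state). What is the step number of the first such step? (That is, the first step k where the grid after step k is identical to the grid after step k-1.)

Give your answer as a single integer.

Answer: 10

Derivation:
Step 0 (initial): 2 infected
Step 1: +6 new -> 8 infected
Step 2: +9 new -> 17 infected
Step 3: +8 new -> 25 infected
Step 4: +8 new -> 33 infected
Step 5: +9 new -> 42 infected
Step 6: +8 new -> 50 infected
Step 7: +5 new -> 55 infected
Step 8: +3 new -> 58 infected
Step 9: +1 new -> 59 infected
Step 10: +0 new -> 59 infected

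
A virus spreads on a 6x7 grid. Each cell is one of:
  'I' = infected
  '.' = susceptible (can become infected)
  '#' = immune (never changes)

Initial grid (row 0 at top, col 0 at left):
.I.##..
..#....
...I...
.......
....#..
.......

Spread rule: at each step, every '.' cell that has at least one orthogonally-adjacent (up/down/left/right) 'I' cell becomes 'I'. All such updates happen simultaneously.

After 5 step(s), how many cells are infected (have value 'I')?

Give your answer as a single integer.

Answer: 36

Derivation:
Step 0 (initial): 2 infected
Step 1: +7 new -> 9 infected
Step 2: +7 new -> 16 infected
Step 3: +7 new -> 23 infected
Step 4: +8 new -> 31 infected
Step 5: +5 new -> 36 infected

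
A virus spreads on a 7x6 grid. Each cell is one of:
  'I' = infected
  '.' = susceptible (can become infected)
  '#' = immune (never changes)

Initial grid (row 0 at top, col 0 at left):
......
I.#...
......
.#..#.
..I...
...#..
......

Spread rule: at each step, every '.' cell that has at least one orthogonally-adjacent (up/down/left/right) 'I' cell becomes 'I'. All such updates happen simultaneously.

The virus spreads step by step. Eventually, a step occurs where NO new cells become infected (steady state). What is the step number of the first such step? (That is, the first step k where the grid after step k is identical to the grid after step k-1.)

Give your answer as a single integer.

Answer: 7

Derivation:
Step 0 (initial): 2 infected
Step 1: +7 new -> 9 infected
Step 2: +9 new -> 18 infected
Step 3: +7 new -> 25 infected
Step 4: +7 new -> 32 infected
Step 5: +4 new -> 36 infected
Step 6: +2 new -> 38 infected
Step 7: +0 new -> 38 infected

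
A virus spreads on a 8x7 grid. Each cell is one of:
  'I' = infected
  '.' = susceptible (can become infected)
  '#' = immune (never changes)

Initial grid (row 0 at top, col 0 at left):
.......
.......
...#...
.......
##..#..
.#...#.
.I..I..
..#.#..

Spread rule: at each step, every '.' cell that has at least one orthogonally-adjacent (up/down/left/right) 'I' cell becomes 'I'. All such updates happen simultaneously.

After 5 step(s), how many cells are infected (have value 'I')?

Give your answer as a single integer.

Step 0 (initial): 2 infected
Step 1: +6 new -> 8 infected
Step 2: +7 new -> 15 infected
Step 3: +4 new -> 19 infected
Step 4: +3 new -> 22 infected
Step 5: +5 new -> 27 infected

Answer: 27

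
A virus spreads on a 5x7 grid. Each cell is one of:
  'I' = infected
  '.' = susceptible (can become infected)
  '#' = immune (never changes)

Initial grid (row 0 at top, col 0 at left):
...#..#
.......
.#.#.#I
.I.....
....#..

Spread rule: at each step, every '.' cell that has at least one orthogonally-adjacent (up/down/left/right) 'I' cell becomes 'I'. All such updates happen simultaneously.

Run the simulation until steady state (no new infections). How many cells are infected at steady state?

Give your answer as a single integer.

Answer: 29

Derivation:
Step 0 (initial): 2 infected
Step 1: +5 new -> 7 infected
Step 2: +8 new -> 15 infected
Step 3: +7 new -> 22 infected
Step 4: +6 new -> 28 infected
Step 5: +1 new -> 29 infected
Step 6: +0 new -> 29 infected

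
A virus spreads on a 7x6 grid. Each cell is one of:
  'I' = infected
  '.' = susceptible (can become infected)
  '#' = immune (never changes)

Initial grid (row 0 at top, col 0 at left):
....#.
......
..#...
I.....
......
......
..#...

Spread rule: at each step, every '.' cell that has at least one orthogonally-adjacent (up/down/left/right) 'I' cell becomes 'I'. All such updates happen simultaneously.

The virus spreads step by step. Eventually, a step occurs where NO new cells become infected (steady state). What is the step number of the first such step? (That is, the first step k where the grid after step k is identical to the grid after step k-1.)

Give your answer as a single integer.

Step 0 (initial): 1 infected
Step 1: +3 new -> 4 infected
Step 2: +5 new -> 9 infected
Step 3: +6 new -> 15 infected
Step 4: +7 new -> 22 infected
Step 5: +6 new -> 28 infected
Step 6: +6 new -> 34 infected
Step 7: +3 new -> 37 infected
Step 8: +2 new -> 39 infected
Step 9: +0 new -> 39 infected

Answer: 9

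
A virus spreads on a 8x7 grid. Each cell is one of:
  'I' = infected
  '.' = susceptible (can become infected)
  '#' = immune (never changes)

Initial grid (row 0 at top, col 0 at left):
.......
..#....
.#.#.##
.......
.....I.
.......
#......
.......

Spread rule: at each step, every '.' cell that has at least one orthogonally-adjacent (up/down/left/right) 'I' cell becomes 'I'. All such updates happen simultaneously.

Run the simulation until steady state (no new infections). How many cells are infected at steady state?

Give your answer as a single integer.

Step 0 (initial): 1 infected
Step 1: +4 new -> 5 infected
Step 2: +6 new -> 11 infected
Step 3: +7 new -> 18 infected
Step 4: +7 new -> 25 infected
Step 5: +9 new -> 34 infected
Step 6: +7 new -> 41 infected
Step 7: +4 new -> 45 infected
Step 8: +3 new -> 48 infected
Step 9: +2 new -> 50 infected
Step 10: +0 new -> 50 infected

Answer: 50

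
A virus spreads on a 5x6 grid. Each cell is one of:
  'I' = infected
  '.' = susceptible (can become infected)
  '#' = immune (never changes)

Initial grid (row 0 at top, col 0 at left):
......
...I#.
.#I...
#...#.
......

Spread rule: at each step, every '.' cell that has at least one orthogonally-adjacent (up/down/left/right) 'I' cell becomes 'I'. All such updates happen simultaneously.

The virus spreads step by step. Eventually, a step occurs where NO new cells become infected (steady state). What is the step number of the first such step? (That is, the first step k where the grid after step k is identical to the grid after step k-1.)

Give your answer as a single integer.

Step 0 (initial): 2 infected
Step 1: +4 new -> 6 infected
Step 2: +7 new -> 13 infected
Step 3: +6 new -> 19 infected
Step 4: +6 new -> 25 infected
Step 5: +1 new -> 26 infected
Step 6: +0 new -> 26 infected

Answer: 6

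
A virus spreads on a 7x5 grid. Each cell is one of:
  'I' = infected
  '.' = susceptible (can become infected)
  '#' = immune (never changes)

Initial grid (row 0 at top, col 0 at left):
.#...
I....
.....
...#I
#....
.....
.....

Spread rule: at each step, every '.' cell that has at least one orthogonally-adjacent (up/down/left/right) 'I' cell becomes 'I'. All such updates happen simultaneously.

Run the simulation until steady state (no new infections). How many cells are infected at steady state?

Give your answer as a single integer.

Step 0 (initial): 2 infected
Step 1: +5 new -> 7 infected
Step 2: +7 new -> 14 infected
Step 3: +8 new -> 22 infected
Step 4: +5 new -> 27 infected
Step 5: +2 new -> 29 infected
Step 6: +2 new -> 31 infected
Step 7: +1 new -> 32 infected
Step 8: +0 new -> 32 infected

Answer: 32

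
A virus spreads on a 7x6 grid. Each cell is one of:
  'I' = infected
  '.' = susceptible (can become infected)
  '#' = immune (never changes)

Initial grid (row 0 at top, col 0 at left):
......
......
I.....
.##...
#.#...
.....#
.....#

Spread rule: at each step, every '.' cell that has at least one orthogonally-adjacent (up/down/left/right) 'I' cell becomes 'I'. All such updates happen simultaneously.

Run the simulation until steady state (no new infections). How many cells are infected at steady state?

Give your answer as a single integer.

Step 0 (initial): 1 infected
Step 1: +3 new -> 4 infected
Step 2: +3 new -> 7 infected
Step 3: +3 new -> 10 infected
Step 4: +4 new -> 14 infected
Step 5: +5 new -> 19 infected
Step 6: +5 new -> 24 infected
Step 7: +5 new -> 29 infected
Step 8: +3 new -> 32 infected
Step 9: +3 new -> 35 infected
Step 10: +1 new -> 36 infected
Step 11: +0 new -> 36 infected

Answer: 36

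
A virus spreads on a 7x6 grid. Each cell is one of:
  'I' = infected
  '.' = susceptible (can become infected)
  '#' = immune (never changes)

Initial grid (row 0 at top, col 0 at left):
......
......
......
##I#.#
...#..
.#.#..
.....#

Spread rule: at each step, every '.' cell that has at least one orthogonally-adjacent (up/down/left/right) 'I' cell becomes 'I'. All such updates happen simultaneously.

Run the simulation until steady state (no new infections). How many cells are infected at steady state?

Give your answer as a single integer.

Answer: 34

Derivation:
Step 0 (initial): 1 infected
Step 1: +2 new -> 3 infected
Step 2: +5 new -> 8 infected
Step 3: +7 new -> 15 infected
Step 4: +9 new -> 24 infected
Step 5: +6 new -> 30 infected
Step 6: +3 new -> 33 infected
Step 7: +1 new -> 34 infected
Step 8: +0 new -> 34 infected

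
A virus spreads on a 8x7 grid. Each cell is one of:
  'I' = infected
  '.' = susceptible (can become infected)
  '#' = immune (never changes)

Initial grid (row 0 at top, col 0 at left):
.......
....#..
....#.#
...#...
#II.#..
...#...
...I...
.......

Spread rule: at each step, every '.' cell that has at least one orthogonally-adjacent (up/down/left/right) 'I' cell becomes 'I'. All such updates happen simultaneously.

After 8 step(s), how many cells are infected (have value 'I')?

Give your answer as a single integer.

Step 0 (initial): 3 infected
Step 1: +8 new -> 11 infected
Step 2: +9 new -> 20 infected
Step 3: +9 new -> 29 infected
Step 4: +8 new -> 37 infected
Step 5: +4 new -> 41 infected
Step 6: +4 new -> 45 infected
Step 7: +2 new -> 47 infected
Step 8: +2 new -> 49 infected

Answer: 49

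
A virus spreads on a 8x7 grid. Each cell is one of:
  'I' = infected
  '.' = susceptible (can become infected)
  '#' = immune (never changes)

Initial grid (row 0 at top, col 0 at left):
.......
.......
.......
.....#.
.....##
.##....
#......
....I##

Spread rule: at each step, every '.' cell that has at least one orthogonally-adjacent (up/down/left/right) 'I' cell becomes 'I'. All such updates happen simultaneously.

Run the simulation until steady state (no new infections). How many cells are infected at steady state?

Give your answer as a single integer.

Step 0 (initial): 1 infected
Step 1: +2 new -> 3 infected
Step 2: +4 new -> 7 infected
Step 3: +6 new -> 13 infected
Step 4: +5 new -> 18 infected
Step 5: +3 new -> 21 infected
Step 6: +5 new -> 26 infected
Step 7: +7 new -> 33 infected
Step 8: +8 new -> 41 infected
Step 9: +4 new -> 45 infected
Step 10: +2 new -> 47 infected
Step 11: +1 new -> 48 infected
Step 12: +0 new -> 48 infected

Answer: 48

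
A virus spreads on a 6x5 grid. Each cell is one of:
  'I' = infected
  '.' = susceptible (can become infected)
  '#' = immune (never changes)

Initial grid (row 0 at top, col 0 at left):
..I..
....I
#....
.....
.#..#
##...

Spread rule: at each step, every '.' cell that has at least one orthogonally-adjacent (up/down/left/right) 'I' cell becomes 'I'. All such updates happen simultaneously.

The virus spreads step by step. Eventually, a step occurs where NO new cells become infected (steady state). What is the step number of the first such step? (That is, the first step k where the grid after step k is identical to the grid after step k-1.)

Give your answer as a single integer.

Step 0 (initial): 2 infected
Step 1: +6 new -> 8 infected
Step 2: +5 new -> 13 infected
Step 3: +4 new -> 17 infected
Step 4: +3 new -> 20 infected
Step 5: +3 new -> 23 infected
Step 6: +2 new -> 25 infected
Step 7: +0 new -> 25 infected

Answer: 7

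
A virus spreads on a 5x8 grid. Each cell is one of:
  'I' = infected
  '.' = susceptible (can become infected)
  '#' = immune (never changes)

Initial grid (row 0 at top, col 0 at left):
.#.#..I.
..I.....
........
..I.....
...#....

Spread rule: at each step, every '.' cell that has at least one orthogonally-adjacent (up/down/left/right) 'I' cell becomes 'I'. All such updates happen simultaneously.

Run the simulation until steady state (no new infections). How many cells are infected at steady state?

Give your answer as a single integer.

Answer: 37

Derivation:
Step 0 (initial): 3 infected
Step 1: +10 new -> 13 infected
Step 2: +11 new -> 24 infected
Step 3: +9 new -> 33 infected
Step 4: +3 new -> 36 infected
Step 5: +1 new -> 37 infected
Step 6: +0 new -> 37 infected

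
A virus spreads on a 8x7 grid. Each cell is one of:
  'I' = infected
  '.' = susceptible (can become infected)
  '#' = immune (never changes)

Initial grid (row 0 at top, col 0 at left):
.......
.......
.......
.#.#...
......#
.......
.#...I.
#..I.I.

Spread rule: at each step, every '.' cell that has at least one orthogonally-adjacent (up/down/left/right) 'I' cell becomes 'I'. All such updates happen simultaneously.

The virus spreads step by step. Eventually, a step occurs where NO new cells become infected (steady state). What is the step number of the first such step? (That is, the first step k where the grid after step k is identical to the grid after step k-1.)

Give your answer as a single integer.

Step 0 (initial): 3 infected
Step 1: +7 new -> 10 infected
Step 2: +6 new -> 16 infected
Step 3: +4 new -> 20 infected
Step 4: +5 new -> 25 infected
Step 5: +6 new -> 31 infected
Step 6: +7 new -> 38 infected
Step 7: +6 new -> 44 infected
Step 8: +4 new -> 48 infected
Step 9: +2 new -> 50 infected
Step 10: +1 new -> 51 infected
Step 11: +0 new -> 51 infected

Answer: 11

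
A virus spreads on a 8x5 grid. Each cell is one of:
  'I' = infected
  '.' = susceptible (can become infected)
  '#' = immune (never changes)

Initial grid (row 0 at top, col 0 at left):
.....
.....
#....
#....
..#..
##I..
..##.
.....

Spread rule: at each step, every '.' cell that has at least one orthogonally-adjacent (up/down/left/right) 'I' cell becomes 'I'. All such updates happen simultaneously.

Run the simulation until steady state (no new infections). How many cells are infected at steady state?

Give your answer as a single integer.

Step 0 (initial): 1 infected
Step 1: +1 new -> 2 infected
Step 2: +2 new -> 4 infected
Step 3: +3 new -> 7 infected
Step 4: +4 new -> 11 infected
Step 5: +5 new -> 16 infected
Step 6: +6 new -> 22 infected
Step 7: +5 new -> 27 infected
Step 8: +4 new -> 31 infected
Step 9: +2 new -> 33 infected
Step 10: +0 new -> 33 infected

Answer: 33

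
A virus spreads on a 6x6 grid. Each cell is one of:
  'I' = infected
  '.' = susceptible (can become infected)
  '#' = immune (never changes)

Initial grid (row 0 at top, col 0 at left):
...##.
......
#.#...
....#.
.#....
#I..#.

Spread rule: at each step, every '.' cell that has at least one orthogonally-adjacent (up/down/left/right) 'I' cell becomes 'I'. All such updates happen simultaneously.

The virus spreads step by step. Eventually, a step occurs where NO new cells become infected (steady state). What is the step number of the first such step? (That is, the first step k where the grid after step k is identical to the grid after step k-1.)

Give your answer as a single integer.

Answer: 10

Derivation:
Step 0 (initial): 1 infected
Step 1: +1 new -> 2 infected
Step 2: +2 new -> 4 infected
Step 3: +2 new -> 6 infected
Step 4: +3 new -> 9 infected
Step 5: +4 new -> 13 infected
Step 6: +6 new -> 19 infected
Step 7: +5 new -> 24 infected
Step 8: +3 new -> 27 infected
Step 9: +1 new -> 28 infected
Step 10: +0 new -> 28 infected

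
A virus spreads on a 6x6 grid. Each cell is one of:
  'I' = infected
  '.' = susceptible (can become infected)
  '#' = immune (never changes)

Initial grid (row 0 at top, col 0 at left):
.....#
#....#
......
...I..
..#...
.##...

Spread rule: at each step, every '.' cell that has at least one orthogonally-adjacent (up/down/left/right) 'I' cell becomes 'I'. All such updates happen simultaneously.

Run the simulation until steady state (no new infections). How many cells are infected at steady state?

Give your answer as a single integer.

Answer: 30

Derivation:
Step 0 (initial): 1 infected
Step 1: +4 new -> 5 infected
Step 2: +7 new -> 12 infected
Step 3: +9 new -> 21 infected
Step 4: +6 new -> 27 infected
Step 5: +2 new -> 29 infected
Step 6: +1 new -> 30 infected
Step 7: +0 new -> 30 infected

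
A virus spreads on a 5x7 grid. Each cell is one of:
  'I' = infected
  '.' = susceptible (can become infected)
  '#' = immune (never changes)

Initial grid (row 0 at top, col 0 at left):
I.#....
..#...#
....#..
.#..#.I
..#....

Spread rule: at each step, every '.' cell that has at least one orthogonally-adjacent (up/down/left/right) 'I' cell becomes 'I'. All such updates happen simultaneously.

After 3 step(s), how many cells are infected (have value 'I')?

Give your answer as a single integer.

Answer: 15

Derivation:
Step 0 (initial): 2 infected
Step 1: +5 new -> 7 infected
Step 2: +4 new -> 11 infected
Step 3: +4 new -> 15 infected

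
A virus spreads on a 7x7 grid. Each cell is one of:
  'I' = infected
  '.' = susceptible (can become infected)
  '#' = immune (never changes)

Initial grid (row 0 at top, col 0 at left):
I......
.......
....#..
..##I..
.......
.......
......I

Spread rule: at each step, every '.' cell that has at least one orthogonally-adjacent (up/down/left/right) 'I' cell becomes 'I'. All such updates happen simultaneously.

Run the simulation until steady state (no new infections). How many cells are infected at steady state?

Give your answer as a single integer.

Answer: 46

Derivation:
Step 0 (initial): 3 infected
Step 1: +6 new -> 9 infected
Step 2: +11 new -> 20 infected
Step 3: +9 new -> 29 infected
Step 4: +11 new -> 40 infected
Step 5: +5 new -> 45 infected
Step 6: +1 new -> 46 infected
Step 7: +0 new -> 46 infected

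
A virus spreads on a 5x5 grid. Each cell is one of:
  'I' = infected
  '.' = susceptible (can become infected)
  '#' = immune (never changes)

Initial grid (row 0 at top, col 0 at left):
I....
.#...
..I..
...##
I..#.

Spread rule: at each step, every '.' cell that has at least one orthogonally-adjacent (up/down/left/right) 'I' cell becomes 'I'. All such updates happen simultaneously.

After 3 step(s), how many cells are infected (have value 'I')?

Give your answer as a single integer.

Answer: 19

Derivation:
Step 0 (initial): 3 infected
Step 1: +8 new -> 11 infected
Step 2: +6 new -> 17 infected
Step 3: +2 new -> 19 infected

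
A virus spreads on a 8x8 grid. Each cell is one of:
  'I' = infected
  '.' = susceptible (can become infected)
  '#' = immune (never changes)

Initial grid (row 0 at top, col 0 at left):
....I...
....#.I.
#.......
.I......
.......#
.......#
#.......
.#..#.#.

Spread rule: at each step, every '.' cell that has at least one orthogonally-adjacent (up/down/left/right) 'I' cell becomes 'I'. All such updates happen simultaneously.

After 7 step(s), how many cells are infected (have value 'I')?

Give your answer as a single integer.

Step 0 (initial): 3 infected
Step 1: +10 new -> 13 infected
Step 2: +12 new -> 25 infected
Step 3: +13 new -> 38 infected
Step 4: +6 new -> 44 infected
Step 5: +5 new -> 49 infected
Step 6: +4 new -> 53 infected
Step 7: +2 new -> 55 infected

Answer: 55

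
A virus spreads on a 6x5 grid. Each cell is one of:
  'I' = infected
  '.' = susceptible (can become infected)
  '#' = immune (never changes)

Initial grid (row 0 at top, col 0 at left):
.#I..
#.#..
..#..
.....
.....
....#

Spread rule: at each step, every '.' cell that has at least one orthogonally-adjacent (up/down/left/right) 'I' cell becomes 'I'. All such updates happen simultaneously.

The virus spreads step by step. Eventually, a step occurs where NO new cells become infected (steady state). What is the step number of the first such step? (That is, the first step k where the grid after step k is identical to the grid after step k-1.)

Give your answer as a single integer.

Answer: 10

Derivation:
Step 0 (initial): 1 infected
Step 1: +1 new -> 2 infected
Step 2: +2 new -> 4 infected
Step 3: +2 new -> 6 infected
Step 4: +2 new -> 8 infected
Step 5: +3 new -> 11 infected
Step 6: +4 new -> 15 infected
Step 7: +4 new -> 19 infected
Step 8: +4 new -> 23 infected
Step 9: +1 new -> 24 infected
Step 10: +0 new -> 24 infected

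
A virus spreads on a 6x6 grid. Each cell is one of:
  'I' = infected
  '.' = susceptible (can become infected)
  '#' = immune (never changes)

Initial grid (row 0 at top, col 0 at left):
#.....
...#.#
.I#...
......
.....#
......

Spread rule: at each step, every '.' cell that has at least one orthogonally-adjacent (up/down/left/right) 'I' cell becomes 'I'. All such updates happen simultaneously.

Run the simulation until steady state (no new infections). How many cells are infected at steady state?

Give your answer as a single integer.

Step 0 (initial): 1 infected
Step 1: +3 new -> 4 infected
Step 2: +6 new -> 10 infected
Step 3: +5 new -> 15 infected
Step 4: +6 new -> 21 infected
Step 5: +5 new -> 26 infected
Step 6: +4 new -> 30 infected
Step 7: +1 new -> 31 infected
Step 8: +0 new -> 31 infected

Answer: 31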